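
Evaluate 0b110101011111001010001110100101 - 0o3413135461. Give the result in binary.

0b11001010011111110100001110100

0o3413135461 = 0b11100001011001011101100110001 in binary.
Subtract column by column in base 2:
  1-1 → 0
  0-0 → 0
  1-0 → 1
  0-0 → 0
  0-1 → 1 (borrow)
  1-1-1 → 1 (borrow)
  0-0-1 → 1 (borrow)
  1-0-1 → 0
  1-1 → 0
  1-1 → 0
  0-0 → 0
  0-1 → 1 (borrow)
  0-1-1 → 0 (borrow)
  1-1-1 → 1 (borrow)
  0-0-1 → 1 (borrow)
  1-1-1 → 1 (borrow)
  0-0-1 → 1 (borrow)
  0-0-1 → 1 (borrow)
  1-1-1 → 1 (borrow)
  1-1-1 → 1 (borrow)
  1-0-1 → 0
  1-1 → 0
  1-0 → 1
  0-0 → 0
  1-0 → 1
  0-0 → 0
  1-1 → 0
  0-1 → 1 (borrow)
  1-1-1 → 1 (borrow)
  1-0-1 → 0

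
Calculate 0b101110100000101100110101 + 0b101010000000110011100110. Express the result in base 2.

Add column by column in base 2, right to left:
  1+0 = 1
  0+1 = 1
  1+1 = 0 carry 1
  0+0+1 = 1
  1+0 = 1
  1+1 = 0 carry 1
  0+1+1 = 0 carry 1
  0+1+1 = 0 carry 1
  1+0+1 = 0 carry 1
  1+0+1 = 0 carry 1
  0+1+1 = 0 carry 1
  1+1+1 = 1 carry 1
  0+0+1 = 1
  0+0 = 0
  0+0 = 0
  0+0 = 0
  0+0 = 0
  1+0 = 1
  0+0 = 0
  1+1 = 0 carry 1
  1+0+1 = 0 carry 1
  1+1+1 = 1 carry 1
  0+0+1 = 1
  1+1 = 0 carry 1
  final carry 1

0b1011000100001100000011011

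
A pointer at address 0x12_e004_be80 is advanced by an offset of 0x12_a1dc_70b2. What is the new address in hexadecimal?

0x2581e12f32

Add column by column in base 16, right to left:
  0+2 = 2
  8+b = 3 carry 1
  e+0+1 = f
  b+7 = 2 carry 1
  4+c+1 = 1 carry 1
  0+d+1 = e
  0+1 = 1
  e+a = 8 carry 1
  2+2+1 = 5
  1+1 = 2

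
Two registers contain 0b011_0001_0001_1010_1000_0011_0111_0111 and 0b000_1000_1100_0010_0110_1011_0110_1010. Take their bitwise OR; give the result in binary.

OR bit by bit (1 where either bit is 1):
  0110001000110101000001101110111
| 0001000110000100110101101101010
= 0111001110110101110101101111111

0b0111001110110101110101101111111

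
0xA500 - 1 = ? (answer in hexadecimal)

0xA4FF

The trailing 2 digits are 0, so subtracting 1 borrows through: they become F and the next digit up decrements.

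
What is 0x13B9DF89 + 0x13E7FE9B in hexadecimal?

Add column by column in base 16, right to left:
  9+B = 4 carry 1
  8+9+1 = 2 carry 1
  F+E+1 = E carry 1
  D+F+1 = D carry 1
  9+7+1 = 1 carry 1
  B+E+1 = A carry 1
  3+3+1 = 7
  1+1 = 2

0x27A1DE24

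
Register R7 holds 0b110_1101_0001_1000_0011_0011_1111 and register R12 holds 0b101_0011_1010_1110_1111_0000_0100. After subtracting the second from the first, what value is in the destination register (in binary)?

0b1100101101001010000111011

Subtract column by column in base 2:
  1-0 → 1
  1-0 → 1
  1-1 → 0
  1-0 → 1
  1-0 → 1
  1-0 → 1
  0-0 → 0
  0-0 → 0
  1-1 → 0
  1-1 → 0
  0-1 → 1 (borrow)
  0-1-1 → 0 (borrow)
  0-0-1 → 1 (borrow)
  0-1-1 → 0 (borrow)
  0-1-1 → 0 (borrow)
  1-1-1 → 1 (borrow)
  1-0-1 → 0
  0-1 → 1 (borrow)
  0-0-1 → 1 (borrow)
  0-1-1 → 0 (borrow)
  1-1-1 → 1 (borrow)
  0-1-1 → 0 (borrow)
  1-0-1 → 0
  1-0 → 1
  0-1 → 1 (borrow)
  1-0-1 → 0
  1-1 → 0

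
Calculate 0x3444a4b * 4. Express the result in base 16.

Multiply each base-16 digit by 4, carrying:
  b×4 = 44 → write c carry 2
  4×4+2 = 18 → write 2 carry 1
  a×4+1 = 41 → write 9 carry 2
  4×4+2 = 18 → write 2 carry 1
  4×4+1 = 17 → write 1 carry 1
  4×4+1 = 17 → write 1 carry 1
  3×4+1 = 13 → write d

0xd11292c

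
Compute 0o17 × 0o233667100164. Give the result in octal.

Multiply each base-8 digit by 15, carrying:
  4×15 = 60 → write 4 carry 7
  6×15+7 = 97 → write 1 carry 12
  1×15+12 = 27 → write 3 carry 3
  0×15+3 = 3 → write 3
  0×15 = 0 → write 0
  1×15 = 15 → write 7 carry 1
  7×15+1 = 106 → write 2 carry 13
  6×15+13 = 103 → write 7 carry 12
  6×15+12 = 102 → write 6 carry 12
  3×15+12 = 57 → write 1 carry 7
  3×15+7 = 52 → write 4 carry 6
  2×15+6 = 36 → write 4 carry 4
  remaining carry: 4

0o4441672703314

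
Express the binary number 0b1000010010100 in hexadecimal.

Group the bits into nibbles: 0001 0000 1001 0100 → 1094.

0x1094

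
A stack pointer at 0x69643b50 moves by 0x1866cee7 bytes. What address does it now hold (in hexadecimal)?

0x81cb0a37

Add column by column in base 16, right to left:
  0+7 = 7
  5+e = 3 carry 1
  b+e+1 = a carry 1
  3+c+1 = 0 carry 1
  4+6+1 = b
  6+6 = c
  9+8 = 1 carry 1
  6+1+1 = 8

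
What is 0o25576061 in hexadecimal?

0x56FC31

Each octal digit is 3 bits: 2=010 5=101 5=101 7=111 6=110 0=000 6=110 1=001.
Group the bits into nibbles: 0101 0110 1111 1100 0011 0001 → 56FC31.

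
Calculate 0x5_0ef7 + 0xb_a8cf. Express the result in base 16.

Add column by column in base 16, right to left:
  7+f = 6 carry 1
  f+c+1 = c carry 1
  e+8+1 = 7 carry 1
  0+a+1 = b
  5+b = 0 carry 1
  final carry 1

0x10b7c6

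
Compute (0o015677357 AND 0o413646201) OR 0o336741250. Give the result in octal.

0o337747251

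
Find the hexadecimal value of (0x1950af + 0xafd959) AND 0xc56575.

0xc12000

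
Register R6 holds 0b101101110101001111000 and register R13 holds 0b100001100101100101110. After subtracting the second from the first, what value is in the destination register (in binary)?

0b1100001111101001010

Subtract column by column in base 2:
  0-0 → 0
  0-1 → 1 (borrow)
  0-1-1 → 0 (borrow)
  1-1-1 → 1 (borrow)
  1-0-1 → 0
  1-1 → 0
  1-0 → 1
  0-0 → 0
  0-1 → 1 (borrow)
  1-1-1 → 1 (borrow)
  0-0-1 → 1 (borrow)
  1-1-1 → 1 (borrow)
  0-0-1 → 1 (borrow)
  1-0-1 → 0
  1-1 → 0
  1-1 → 0
  0-0 → 0
  1-0 → 1
  1-0 → 1
  0-0 → 0
  1-1 → 0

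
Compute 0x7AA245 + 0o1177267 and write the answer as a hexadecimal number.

0x7FA0FC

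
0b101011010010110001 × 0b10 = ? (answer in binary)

Multiply each base-2 digit by 2, carrying:
  1×2 = 2 → write 0 carry 1
  0×2+1 = 1 → write 1
  0×2 = 0 → write 0
  0×2 = 0 → write 0
  1×2 = 2 → write 0 carry 1
  1×2+1 = 3 → write 1 carry 1
  0×2+1 = 1 → write 1
  1×2 = 2 → write 0 carry 1
  0×2+1 = 1 → write 1
  0×2 = 0 → write 0
  1×2 = 2 → write 0 carry 1
  0×2+1 = 1 → write 1
  1×2 = 2 → write 0 carry 1
  1×2+1 = 3 → write 1 carry 1
  0×2+1 = 1 → write 1
  1×2 = 2 → write 0 carry 1
  0×2+1 = 1 → write 1
  1×2 = 2 → write 0 carry 1
  remaining carry: 1

0b1010110100101100010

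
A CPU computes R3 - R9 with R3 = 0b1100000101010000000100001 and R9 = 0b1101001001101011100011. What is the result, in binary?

0b1010011100000010100111110

Subtract column by column in base 2:
  1-1 → 0
  0-1 → 1 (borrow)
  0-0-1 → 1 (borrow)
  0-0-1 → 1 (borrow)
  0-0-1 → 1 (borrow)
  1-1-1 → 1 (borrow)
  0-1-1 → 0 (borrow)
  0-1-1 → 0 (borrow)
  0-0-1 → 1 (borrow)
  0-1-1 → 0 (borrow)
  0-0-1 → 1 (borrow)
  0-1-1 → 0 (borrow)
  0-1-1 → 0 (borrow)
  1-0-1 → 0
  0-0 → 0
  1-1 → 0
  0-0 → 0
  1-0 → 1
  0-1 → 1 (borrow)
  0-0-1 → 1 (borrow)
  0-1-1 → 0 (borrow)
  0-1-1 → 0 (borrow)
  0-0-1 → 1 (borrow)
  1-0-1 → 0
  1-0 → 1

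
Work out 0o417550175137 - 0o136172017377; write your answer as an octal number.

Subtract column by column in base 8:
  7-7 → 0
  3-7 → 4 (borrow)
  1-3-1 → 5 (borrow)
  5-7-1 → 5 (borrow)
  7-1-1 → 5
  1-0 → 1
  0-2 → 6 (borrow)
  5-7-1 → 5 (borrow)
  5-1-1 → 3
  7-6 → 1
  1-3 → 6 (borrow)
  4-1-1 → 2

0o261356155540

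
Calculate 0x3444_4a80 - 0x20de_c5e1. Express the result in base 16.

0x1365849f

Subtract column by column in base 16:
  0-1 → f (borrow)
  8-e-1 → 9 (borrow)
  a-5-1 → 4
  4-c → 8 (borrow)
  4-e-1 → 5 (borrow)
  4-d-1 → 6 (borrow)
  4-0-1 → 3
  3-2 → 1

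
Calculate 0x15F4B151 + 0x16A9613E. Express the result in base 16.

0x2C9E128F

Add column by column in base 16, right to left:
  1+E = F
  5+3 = 8
  1+1 = 2
  B+6 = 1 carry 1
  4+9+1 = E
  F+A = 9 carry 1
  5+6+1 = C
  1+1 = 2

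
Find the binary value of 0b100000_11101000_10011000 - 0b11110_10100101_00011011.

0b100100001101111101

Subtract column by column in base 2:
  0-1 → 1 (borrow)
  0-1-1 → 0 (borrow)
  0-0-1 → 1 (borrow)
  1-1-1 → 1 (borrow)
  1-1-1 → 1 (borrow)
  0-0-1 → 1 (borrow)
  0-0-1 → 1 (borrow)
  1-0-1 → 0
  0-1 → 1 (borrow)
  0-0-1 → 1 (borrow)
  0-1-1 → 0 (borrow)
  1-0-1 → 0
  0-0 → 0
  1-1 → 0
  1-0 → 1
  1-1 → 0
  0-0 → 0
  0-1 → 1 (borrow)
  0-1-1 → 0 (borrow)
  0-1-1 → 0 (borrow)
  0-1-1 → 0 (borrow)
  1-0-1 → 0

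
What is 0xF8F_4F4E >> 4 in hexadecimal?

0xF8F4F4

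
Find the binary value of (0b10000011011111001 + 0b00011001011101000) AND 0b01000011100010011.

Add column by column in base 2, right to left:
  1+0 = 1
  0+0 = 0
  0+0 = 0
  1+1 = 0 carry 1
  1+0+1 = 0 carry 1
  1+1+1 = 1 carry 1
  1+1+1 = 1 carry 1
  1+1+1 = 1 carry 1
  0+0+1 = 1
  1+1 = 0 carry 1
  1+0+1 = 0 carry 1
  0+0+1 = 1
  0+1 = 1
  0+1 = 1
  0+0 = 0
  0+0 = 0
  1+0 = 1
Sum = 0b10011100111100001; now AND with 0b01000011100010011:
  10011100111100001
& 01000011100010011
= 00000000100000001

0b100000001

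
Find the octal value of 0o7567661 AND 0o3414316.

AND each oct digit independently (no carries):
  7&3=3, 5&4=4, 6&1=0, 7&4=4, 6&3=2, 6&1=0, 1&6=0

0o3404200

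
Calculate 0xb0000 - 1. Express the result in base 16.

The trailing 4 digits are 0, so subtracting 1 borrows through: they become F and the next digit up decrements.

0xaffff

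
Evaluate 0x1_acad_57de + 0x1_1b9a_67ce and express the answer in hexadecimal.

0x2c847bfac

Add column by column in base 16, right to left:
  e+e = c carry 1
  d+c+1 = a carry 1
  7+7+1 = f
  5+6 = b
  d+a = 7 carry 1
  a+9+1 = 4 carry 1
  c+b+1 = 8 carry 1
  a+1+1 = c
  1+1 = 2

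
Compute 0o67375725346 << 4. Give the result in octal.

0o1567736527140

4 bits is not a whole number of base-8 digits; in binary: 110111011111101111010101011100110 << 4 = 1101110111111011110101010111001100000.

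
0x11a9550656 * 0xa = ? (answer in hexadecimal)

0xb09d523f5c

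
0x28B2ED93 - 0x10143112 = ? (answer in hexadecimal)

0x189EBC81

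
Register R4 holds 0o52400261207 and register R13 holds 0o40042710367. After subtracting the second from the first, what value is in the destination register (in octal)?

0o12335350620

Subtract column by column in base 8:
  7-7 → 0
  0-6 → 2 (borrow)
  2-3-1 → 6 (borrow)
  1-0-1 → 0
  6-1 → 5
  2-7 → 3 (borrow)
  0-2-1 → 5 (borrow)
  0-4-1 → 3 (borrow)
  4-0-1 → 3
  2-0 → 2
  5-4 → 1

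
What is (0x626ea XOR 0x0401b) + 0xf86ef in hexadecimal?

0x15ede0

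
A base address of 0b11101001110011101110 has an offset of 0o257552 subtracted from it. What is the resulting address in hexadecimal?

0xd3d84

0b11101001110011101110 = 0xe9cee in hexadecimal.
0o257552 = 0x15f6a in hexadecimal.
Subtract column by column in base 16:
  e-a → 4
  e-6 → 8
  c-f → d (borrow)
  9-5-1 → 3
  e-1 → d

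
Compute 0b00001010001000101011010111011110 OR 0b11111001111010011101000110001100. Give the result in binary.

0b11111011111010111111010111011110

OR bit by bit (1 where either bit is 1):
  00001010001000101011010111011110
| 11111001111010011101000110001100
= 11111011111010111111010111011110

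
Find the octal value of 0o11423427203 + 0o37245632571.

0o50671261774

Add column by column in base 8, right to left:
  3+1 = 4
  0+7 = 7
  2+5 = 7
  7+2 = 1 carry 1
  2+3+1 = 6
  4+6 = 2 carry 1
  3+5+1 = 1 carry 1
  2+4+1 = 7
  4+2 = 6
  1+7 = 0 carry 1
  1+3+1 = 5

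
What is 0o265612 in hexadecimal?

Each octal digit is 3 bits: 2=010 6=110 5=101 6=110 1=001 2=010.
Group the bits into nibbles: 0001 0110 1011 1000 1010 → 16b8a.

0x16b8a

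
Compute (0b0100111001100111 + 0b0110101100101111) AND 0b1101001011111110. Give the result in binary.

0b1001000010010110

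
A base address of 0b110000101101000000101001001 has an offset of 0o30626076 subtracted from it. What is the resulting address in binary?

0b101101100110101010100001011

0o30626076 = 0b11000110010110000111110 in binary.
Subtract column by column in base 2:
  1-0 → 1
  0-1 → 1 (borrow)
  0-1-1 → 0 (borrow)
  1-1-1 → 1 (borrow)
  0-1-1 → 0 (borrow)
  0-1-1 → 0 (borrow)
  1-0-1 → 0
  0-0 → 0
  1-0 → 1
  0-0 → 0
  0-1 → 1 (borrow)
  0-1-1 → 0 (borrow)
  0-0-1 → 1 (borrow)
  0-1-1 → 0 (borrow)
  0-0-1 → 1 (borrow)
  1-0-1 → 0
  0-1 → 1 (borrow)
  1-1-1 → 1 (borrow)
  1-0-1 → 0
  0-0 → 0
  1-0 → 1
  0-1 → 1 (borrow)
  0-1-1 → 0 (borrow)
  0-0-1 → 1 (borrow)
  0-0-1 → 1 (borrow)
  1-0-1 → 0
  1-0 → 1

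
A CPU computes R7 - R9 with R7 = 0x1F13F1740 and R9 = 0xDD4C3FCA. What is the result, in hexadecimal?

Subtract column by column in base 16:
  0-A → 6 (borrow)
  4-C-1 → 7 (borrow)
  7-F-1 → 7 (borrow)
  1-3-1 → D (borrow)
  F-C-1 → 2
  3-4 → F (borrow)
  1-D-1 → 3 (borrow)
  F-D-1 → 1
  1-0 → 1

0x113F2D776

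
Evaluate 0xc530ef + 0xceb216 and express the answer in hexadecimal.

0x193e305

Add column by column in base 16, right to left:
  f+6 = 5 carry 1
  e+1+1 = 0 carry 1
  0+2+1 = 3
  3+b = e
  5+e = 3 carry 1
  c+c+1 = 9 carry 1
  final carry 1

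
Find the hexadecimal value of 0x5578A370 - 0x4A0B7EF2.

0xB6D247E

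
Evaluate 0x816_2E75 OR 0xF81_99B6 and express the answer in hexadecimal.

OR each hex digit independently (no carries):
  8|F=F, 1|8=9, 6|1=7, 2|9=B, E|9=F, 7|B=F, 5|6=7

0xF97BFF7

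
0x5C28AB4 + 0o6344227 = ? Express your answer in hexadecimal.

0x5DC534B

0o6344227 = 0x19C897 in hexadecimal.
Add column by column in base 16, right to left:
  4+7 = B
  B+9 = 4 carry 1
  A+8+1 = 3 carry 1
  8+C+1 = 5 carry 1
  2+9+1 = C
  C+1 = D
  5+0 = 5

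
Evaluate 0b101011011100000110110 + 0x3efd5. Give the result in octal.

0b101011011100000110110 = 0o5334066 in octal.
0x3efd5 = 0o767725 in octal.
Add column by column in base 8, right to left:
  6+5 = 3 carry 1
  6+2+1 = 1 carry 1
  0+7+1 = 0 carry 1
  4+7+1 = 4 carry 1
  3+6+1 = 2 carry 1
  3+7+1 = 3 carry 1
  5+0+1 = 6

0o6324013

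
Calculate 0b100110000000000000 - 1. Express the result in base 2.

The trailing 13 digits are 0, so subtracting 1 borrows through: they become 1 and the next digit up decrements.

0b100101111111111111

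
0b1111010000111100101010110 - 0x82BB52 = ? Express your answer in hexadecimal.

0b1111010000111100101010110 = 0x1E87956 in hexadecimal.
Subtract column by column in base 16:
  6-2 → 4
  5-5 → 0
  9-B → E (borrow)
  7-B-1 → B (borrow)
  8-2-1 → 5
  E-8 → 6
  1-0 → 1

0x165BE04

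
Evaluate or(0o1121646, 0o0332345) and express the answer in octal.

OR each oct digit independently (no carries):
  1|0=1, 1|3=3, 2|3=3, 1|2=3, 6|3=7, 4|4=4, 6|5=7

0o1333747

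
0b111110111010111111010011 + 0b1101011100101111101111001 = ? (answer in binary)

0b10101010100000111101001100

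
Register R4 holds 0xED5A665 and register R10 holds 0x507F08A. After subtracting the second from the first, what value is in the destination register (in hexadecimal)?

Subtract column by column in base 16:
  5-A → B (borrow)
  6-8-1 → D (borrow)
  6-0-1 → 5
  A-F → B (borrow)
  5-7-1 → D (borrow)
  D-0-1 → C
  E-5 → 9

0x9CDB5DB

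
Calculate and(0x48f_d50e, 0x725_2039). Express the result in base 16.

AND each hex digit independently (no carries):
  4&7=4, 8&2=0, f&5=5, d&2=0, 5&0=0, 0&3=0, e&9=8

0x4050008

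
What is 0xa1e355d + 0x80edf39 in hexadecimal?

Add column by column in base 16, right to left:
  d+9 = 6 carry 1
  5+3+1 = 9
  5+f = 4 carry 1
  3+d+1 = 1 carry 1
  e+e+1 = d carry 1
  1+0+1 = 2
  a+8 = 2 carry 1
  final carry 1

0x122d1496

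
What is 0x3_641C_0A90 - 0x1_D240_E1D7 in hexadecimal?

Subtract column by column in base 16:
  0-7 → 9 (borrow)
  9-D-1 → B (borrow)
  A-1-1 → 8
  0-E → 2 (borrow)
  C-0-1 → B
  1-4 → D (borrow)
  4-2-1 → 1
  6-D → 9 (borrow)
  3-1-1 → 1

0x191DB28B9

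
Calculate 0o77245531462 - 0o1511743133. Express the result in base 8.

0o75533566327

Subtract column by column in base 8:
  2-3 → 7 (borrow)
  6-3-1 → 2
  4-1 → 3
  1-3 → 6 (borrow)
  3-4-1 → 6 (borrow)
  5-7-1 → 5 (borrow)
  5-1-1 → 3
  4-1 → 3
  2-5 → 5 (borrow)
  7-1-1 → 5
  7-0 → 7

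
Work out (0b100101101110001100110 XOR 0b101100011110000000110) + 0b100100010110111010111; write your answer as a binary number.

0b101110000111000110111

First 0b100101101110001100110 XOR 0b101100011110000000110 = 0b001001110000001100000.
Add column by column in base 2, right to left:
  0+1 = 1
  0+1 = 1
  0+1 = 1
  0+0 = 0
  0+1 = 1
  1+0 = 1
  1+1 = 0 carry 1
  0+1+1 = 0 carry 1
  0+1+1 = 0 carry 1
  0+0+1 = 1
  0+1 = 1
  0+1 = 1
  0+0 = 0
  1+1 = 0 carry 1
  1+0+1 = 0 carry 1
  1+0+1 = 0 carry 1
  0+0+1 = 1
  0+1 = 1
  1+0 = 1
  0+0 = 0
  0+1 = 1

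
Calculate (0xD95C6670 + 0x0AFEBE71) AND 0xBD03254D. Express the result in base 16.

Add column by column in base 16, right to left:
  0+1 = 1
  7+7 = E
  6+E = 4 carry 1
  6+B+1 = 2 carry 1
  C+E+1 = B carry 1
  5+F+1 = 5 carry 1
  9+A+1 = 4 carry 1
  D+0+1 = E
Sum = 0xE45B24E1; now AND with 0xBD03254D:
  E&B=A, 4&D=4, 5&0=0, B&3=3, 2&2=2, 4&5=4, E&4=4, 1&D=1

0xA4032441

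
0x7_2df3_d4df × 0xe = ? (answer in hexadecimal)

0x648355a432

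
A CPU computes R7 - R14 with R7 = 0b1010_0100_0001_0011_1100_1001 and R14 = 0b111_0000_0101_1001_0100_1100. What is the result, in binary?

0b1100111011101001111101

Subtract column by column in base 2:
  1-0 → 1
  0-0 → 0
  0-1 → 1 (borrow)
  1-1-1 → 1 (borrow)
  0-0-1 → 1 (borrow)
  0-0-1 → 1 (borrow)
  1-1-1 → 1 (borrow)
  1-0-1 → 0
  1-1 → 0
  1-0 → 1
  0-0 → 0
  0-1 → 1 (borrow)
  1-1-1 → 1 (borrow)
  0-0-1 → 1 (borrow)
  0-1-1 → 0 (borrow)
  0-0-1 → 1 (borrow)
  0-0-1 → 1 (borrow)
  0-0-1 → 1 (borrow)
  1-0-1 → 0
  0-0 → 0
  0-1 → 1 (borrow)
  1-1-1 → 1 (borrow)
  0-1-1 → 0 (borrow)
  1-0-1 → 0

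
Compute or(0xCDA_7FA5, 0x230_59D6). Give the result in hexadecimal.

0xEFA7FF7

OR each hex digit independently (no carries):
  C|2=E, D|3=F, A|0=A, 7|5=7, F|9=F, A|D=F, 5|6=7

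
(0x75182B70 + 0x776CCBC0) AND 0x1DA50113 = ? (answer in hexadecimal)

Add column by column in base 16, right to left:
  0+0 = 0
  7+C = 3 carry 1
  B+B+1 = 7 carry 1
  2+C+1 = F
  8+C = 4 carry 1
  1+6+1 = 8
  5+7 = C
  7+7 = E
Sum = 0xEC84F730; now AND with 0x1DA50113:
  E&1=0, C&D=C, 8&A=8, 4&5=4, F&0=0, 7&1=1, 3&1=1, 0&3=0

0xC840110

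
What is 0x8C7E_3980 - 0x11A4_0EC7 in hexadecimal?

0x7ADA2AB9

Subtract column by column in base 16:
  0-7 → 9 (borrow)
  8-C-1 → B (borrow)
  9-E-1 → A (borrow)
  3-0-1 → 2
  E-4 → A
  7-A → D (borrow)
  C-1-1 → A
  8-1 → 7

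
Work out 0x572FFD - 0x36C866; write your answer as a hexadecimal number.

Subtract column by column in base 16:
  D-6 → 7
  F-6 → 9
  F-8 → 7
  2-C → 6 (borrow)
  7-6-1 → 0
  5-3 → 2

0x206797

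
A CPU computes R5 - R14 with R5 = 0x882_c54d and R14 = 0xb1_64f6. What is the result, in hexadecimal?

0x7d16057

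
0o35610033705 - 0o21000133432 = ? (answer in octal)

Subtract column by column in base 8:
  5-2 → 3
  0-3 → 5 (borrow)
  7-4-1 → 2
  3-3 → 0
  3-3 → 0
  0-1 → 7 (borrow)
  0-0-1 → 7 (borrow)
  1-0-1 → 0
  6-0 → 6
  5-1 → 4
  3-2 → 1

0o14607700253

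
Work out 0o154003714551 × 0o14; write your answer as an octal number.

0o2420056630354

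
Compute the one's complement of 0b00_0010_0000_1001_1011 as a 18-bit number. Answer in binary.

0b111101111101100100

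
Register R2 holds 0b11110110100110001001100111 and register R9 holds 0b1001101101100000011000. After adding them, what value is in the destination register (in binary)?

Add column by column in base 2, right to left:
  1+0 = 1
  1+0 = 1
  1+0 = 1
  0+1 = 1
  0+1 = 1
  1+0 = 1
  1+0 = 1
  0+0 = 0
  0+0 = 0
  1+0 = 1
  0+0 = 0
  0+1 = 1
  0+1 = 1
  1+0 = 1
  1+1 = 0 carry 1
  0+1+1 = 0 carry 1
  0+0+1 = 1
  1+1 = 0 carry 1
  0+1+1 = 0 carry 1
  1+0+1 = 0 carry 1
  1+0+1 = 0 carry 1
  0+1+1 = 0 carry 1
  1+0+1 = 0 carry 1
  1+0+1 = 0 carry 1
  1+0+1 = 0 carry 1
  1+0+1 = 0 carry 1
  final carry 1

0b100000000010011101001111111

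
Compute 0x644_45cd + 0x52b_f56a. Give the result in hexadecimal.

0xb703b37

Add column by column in base 16, right to left:
  d+a = 7 carry 1
  c+6+1 = 3 carry 1
  5+5+1 = b
  4+f = 3 carry 1
  4+b+1 = 0 carry 1
  4+2+1 = 7
  6+5 = b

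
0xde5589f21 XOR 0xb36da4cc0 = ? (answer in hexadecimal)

XOR each hex digit independently (no carries):
  d^b=6, e^3=d, 5^6=3, 5^d=8, 8^a=2, 9^4=d, f^c=3, 2^c=e, 1^0=1

0x6d382d3e1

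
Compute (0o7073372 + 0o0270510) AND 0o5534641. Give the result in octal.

0o5124000

Add column by column in base 8, right to left:
  2+0 = 2
  7+1 = 0 carry 1
  3+5+1 = 1 carry 1
  3+0+1 = 4
  7+7 = 6 carry 1
  0+2+1 = 3
  7+0 = 7
Sum = 0o7364102; now AND with 0o5534641:
  7&5=5, 3&5=1, 6&3=2, 4&4=4, 1&6=0, 0&4=0, 2&1=0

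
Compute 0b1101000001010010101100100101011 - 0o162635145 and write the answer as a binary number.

0b1100110010111100001111011000110

0o162635145 = 0b1110010110011101001100101 in binary.
Subtract column by column in base 2:
  1-1 → 0
  1-0 → 1
  0-1 → 1 (borrow)
  1-0-1 → 0
  0-0 → 0
  1-1 → 0
  0-1 → 1 (borrow)
  0-0-1 → 1 (borrow)
  1-0-1 → 0
  0-1 → 1 (borrow)
  0-0-1 → 1 (borrow)
  1-1-1 → 1 (borrow)
  1-1-1 → 1 (borrow)
  0-1-1 → 0 (borrow)
  1-0-1 → 0
  0-0 → 0
  1-1 → 0
  0-1 → 1 (borrow)
  0-0-1 → 1 (borrow)
  1-1-1 → 1 (borrow)
  0-0-1 → 1 (borrow)
  1-0-1 → 0
  0-1 → 1 (borrow)
  0-1-1 → 0 (borrow)
  0-1-1 → 0 (borrow)
  0-0-1 → 1 (borrow)
  0-0-1 → 1 (borrow)
  1-0-1 → 0
  0-0 → 0
  1-0 → 1
  1-0 → 1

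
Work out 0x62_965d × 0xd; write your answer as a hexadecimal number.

0x501a2b9

Multiply each base-16 digit by 13, carrying:
  d×13 = 169 → write 9 carry 10
  5×13+10 = 75 → write b carry 4
  6×13+4 = 82 → write 2 carry 5
  9×13+5 = 122 → write a carry 7
  2×13+7 = 33 → write 1 carry 2
  6×13+2 = 80 → write 0 carry 5
  remaining carry: 5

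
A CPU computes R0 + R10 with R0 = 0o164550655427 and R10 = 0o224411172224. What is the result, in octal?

Add column by column in base 8, right to left:
  7+4 = 3 carry 1
  2+2+1 = 5
  4+2 = 6
  5+2 = 7
  5+7 = 4 carry 1
  6+1+1 = 0 carry 1
  0+1+1 = 2
  5+1 = 6
  5+4 = 1 carry 1
  4+4+1 = 1 carry 1
  6+2+1 = 1 carry 1
  1+2+1 = 4

0o411162047653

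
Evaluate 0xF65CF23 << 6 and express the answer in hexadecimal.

0x3D973C8C0

6 bits is not a whole number of base-16 digits; in binary: 1111011001011100111100100011 << 6 = 1111011001011100111100100011000000.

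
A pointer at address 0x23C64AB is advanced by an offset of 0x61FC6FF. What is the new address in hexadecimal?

0x85C2BAA

Add column by column in base 16, right to left:
  B+F = A carry 1
  A+F+1 = A carry 1
  4+6+1 = B
  6+C = 2 carry 1
  C+F+1 = C carry 1
  3+1+1 = 5
  2+6 = 8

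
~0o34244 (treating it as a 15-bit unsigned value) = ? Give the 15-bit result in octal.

Each oct digit d becomes 7−d:
  3→4, 4→3, 2→5, 4→3, 4→3

0o43533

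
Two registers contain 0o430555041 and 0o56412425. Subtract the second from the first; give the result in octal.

0o352142414

Subtract column by column in base 8:
  1-5 → 4 (borrow)
  4-2-1 → 1
  0-4 → 4 (borrow)
  5-2-1 → 2
  5-1 → 4
  5-4 → 1
  0-6 → 2 (borrow)
  3-5-1 → 5 (borrow)
  4-0-1 → 3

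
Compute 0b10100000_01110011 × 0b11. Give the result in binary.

0b11110000101011001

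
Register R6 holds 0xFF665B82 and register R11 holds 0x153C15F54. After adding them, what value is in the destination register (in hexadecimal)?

0x25327BAD6

Add column by column in base 16, right to left:
  2+4 = 6
  8+5 = D
  B+F = A carry 1
  5+5+1 = B
  6+1 = 7
  6+C = 2 carry 1
  F+3+1 = 3 carry 1
  F+5+1 = 5 carry 1
  0+1+1 = 2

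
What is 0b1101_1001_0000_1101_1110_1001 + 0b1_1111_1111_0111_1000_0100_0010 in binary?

0b10110110001000011000101011

Add column by column in base 2, right to left:
  1+0 = 1
  0+1 = 1
  0+0 = 0
  1+0 = 1
  0+0 = 0
  1+0 = 1
  1+1 = 0 carry 1
  1+0+1 = 0 carry 1
  1+0+1 = 0 carry 1
  0+0+1 = 1
  1+0 = 1
  1+1 = 0 carry 1
  0+1+1 = 0 carry 1
  0+1+1 = 0 carry 1
  0+1+1 = 0 carry 1
  0+0+1 = 1
  1+1 = 0 carry 1
  0+1+1 = 0 carry 1
  0+1+1 = 0 carry 1
  1+1+1 = 1 carry 1
  1+1+1 = 1 carry 1
  0+1+1 = 0 carry 1
  1+1+1 = 1 carry 1
  1+1+1 = 1 carry 1
  0+1+1 = 0 carry 1
  final carry 1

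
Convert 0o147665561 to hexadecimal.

Each octal digit is 3 bits: 1=001 4=100 7=111 6=110 6=110 5=101 5=101 6=110 1=001.
Group the bits into nibbles: 0001 1001 1111 0110 1011 0111 0001 → 19f6b71.

0x19f6b71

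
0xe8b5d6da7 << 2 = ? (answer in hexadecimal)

0x3a2d75b69c

2 bits is not a whole number of base-16 digits; in binary: 111010001011010111010110110110100111 << 2 = 11101000101101011101011011011010011100.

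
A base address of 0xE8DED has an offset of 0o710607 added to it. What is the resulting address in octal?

0o4417564

0xE8DED = 0o3506755 in octal.
Add column by column in base 8, right to left:
  5+7 = 4 carry 1
  5+0+1 = 6
  7+6 = 5 carry 1
  6+0+1 = 7
  0+1 = 1
  5+7 = 4 carry 1
  3+0+1 = 4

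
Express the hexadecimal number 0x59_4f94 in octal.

Expand each hex digit to 4 bits: 5=0101 9=1001 4=0100 f=1111 9=1001 4=0100.
Group the bits in threes: 010 110 010 100 111 110 010 100 → 26247624.

0o26247624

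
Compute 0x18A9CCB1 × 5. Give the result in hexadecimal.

Multiply each base-16 digit by 5, carrying:
  1×5 = 5 → write 5
  B×5 = 55 → write 7 carry 3
  C×5+3 = 63 → write F carry 3
  C×5+3 = 63 → write F carry 3
  9×5+3 = 48 → write 0 carry 3
  A×5+3 = 53 → write 5 carry 3
  8×5+3 = 43 → write B carry 2
  1×5+2 = 7 → write 7

0x7B50FF75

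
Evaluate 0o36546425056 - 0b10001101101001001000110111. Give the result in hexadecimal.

0o36546425056 = 0xF59A2A2E in hexadecimal.
0b10001101101001001000110111 = 0x2369237 in hexadecimal.
Subtract column by column in base 16:
  E-7 → 7
  2-3 → F (borrow)
  A-2-1 → 7
  2-9 → 9 (borrow)
  A-6-1 → 3
  9-3 → 6
  5-2 → 3
  F-0 → F

0xF36397F7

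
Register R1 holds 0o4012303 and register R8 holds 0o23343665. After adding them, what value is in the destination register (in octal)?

Add column by column in base 8, right to left:
  3+5 = 0 carry 1
  0+6+1 = 7
  3+6 = 1 carry 1
  2+3+1 = 6
  1+4 = 5
  0+3 = 3
  4+3 = 7
  0+2 = 2

0o27356170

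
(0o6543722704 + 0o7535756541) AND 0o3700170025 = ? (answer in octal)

0o2300100005

Add column by column in base 8, right to left:
  4+1 = 5
  0+4 = 4
  7+5 = 4 carry 1
  2+6+1 = 1 carry 1
  2+5+1 = 0 carry 1
  7+7+1 = 7 carry 1
  3+5+1 = 1 carry 1
  4+3+1 = 0 carry 1
  5+5+1 = 3 carry 1
  6+7+1 = 6 carry 1
  final carry 1
Sum = 0o16301701445; now AND with 0o3700170025:
  1&0=0, 6&3=2, 3&7=3, 0&0=0, 1&0=0, 7&1=1, 0&7=0, 1&0=0, 4&0=0, 4&2=0, 5&5=5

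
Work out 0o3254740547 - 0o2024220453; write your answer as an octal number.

0o1230520074

Subtract column by column in base 8:
  7-3 → 4
  4-5 → 7 (borrow)
  5-4-1 → 0
  0-0 → 0
  4-2 → 2
  7-2 → 5
  4-4 → 0
  5-2 → 3
  2-0 → 2
  3-2 → 1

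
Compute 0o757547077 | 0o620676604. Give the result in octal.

OR each oct digit independently (no carries):
  7|6=7, 5|2=7, 7|0=7, 5|6=7, 4|7=7, 7|6=7, 0|6=6, 7|0=7, 7|4=7

0o777777677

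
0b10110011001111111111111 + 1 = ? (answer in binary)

0b10110011010000000000000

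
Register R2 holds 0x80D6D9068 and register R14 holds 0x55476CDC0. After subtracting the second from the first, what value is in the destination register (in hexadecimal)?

0x2B8F6C2A8

Subtract column by column in base 16:
  8-0 → 8
  6-C → A (borrow)
  0-D-1 → 2 (borrow)
  9-C-1 → C (borrow)
  D-6-1 → 6
  6-7 → F (borrow)
  D-4-1 → 8
  0-5 → B (borrow)
  8-5-1 → 2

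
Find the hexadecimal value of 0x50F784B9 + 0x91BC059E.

Add column by column in base 16, right to left:
  9+E = 7 carry 1
  B+9+1 = 5 carry 1
  4+5+1 = A
  8+0 = 8
  7+C = 3 carry 1
  F+B+1 = B carry 1
  0+1+1 = 2
  5+9 = E

0xE2B38A57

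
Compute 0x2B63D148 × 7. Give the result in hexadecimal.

0x12FBAB8F8

Multiply each base-16 digit by 7, carrying:
  8×7 = 56 → write 8 carry 3
  4×7+3 = 31 → write F carry 1
  1×7+1 = 8 → write 8
  D×7 = 91 → write B carry 5
  3×7+5 = 26 → write A carry 1
  6×7+1 = 43 → write B carry 2
  B×7+2 = 79 → write F carry 4
  2×7+4 = 18 → write 2 carry 1
  remaining carry: 1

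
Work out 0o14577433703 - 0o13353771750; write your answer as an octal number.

0o1223441733

Subtract column by column in base 8:
  3-0 → 3
  0-5 → 3 (borrow)
  7-7-1 → 7 (borrow)
  3-1-1 → 1
  3-7 → 4 (borrow)
  4-7-1 → 4 (borrow)
  7-3-1 → 3
  7-5 → 2
  5-3 → 2
  4-3 → 1
  1-1 → 0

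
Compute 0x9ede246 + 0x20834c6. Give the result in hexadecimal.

Add column by column in base 16, right to left:
  6+6 = c
  4+c = 0 carry 1
  2+4+1 = 7
  e+3 = 1 carry 1
  d+8+1 = 6 carry 1
  e+0+1 = f
  9+2 = b

0xbf6170c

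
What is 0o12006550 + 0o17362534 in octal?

Add column by column in base 8, right to left:
  0+4 = 4
  5+3 = 0 carry 1
  5+5+1 = 3 carry 1
  6+2+1 = 1 carry 1
  0+6+1 = 7
  0+3 = 3
  2+7 = 1 carry 1
  1+1+1 = 3

0o31371304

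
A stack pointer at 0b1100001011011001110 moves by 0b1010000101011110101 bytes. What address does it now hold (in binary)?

Add column by column in base 2, right to left:
  0+1 = 1
  1+0 = 1
  1+1 = 0 carry 1
  1+0+1 = 0 carry 1
  0+1+1 = 0 carry 1
  0+1+1 = 0 carry 1
  1+1+1 = 1 carry 1
  1+1+1 = 1 carry 1
  0+0+1 = 1
  1+1 = 0 carry 1
  1+0+1 = 0 carry 1
  0+1+1 = 0 carry 1
  1+0+1 = 0 carry 1
  0+0+1 = 1
  0+0 = 0
  0+0 = 0
  0+1 = 1
  1+0 = 1
  1+1 = 0 carry 1
  final carry 1

0b10110010000111000011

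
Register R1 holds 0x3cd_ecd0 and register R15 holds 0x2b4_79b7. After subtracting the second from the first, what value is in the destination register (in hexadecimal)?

0x1197319

Subtract column by column in base 16:
  0-7 → 9 (borrow)
  d-b-1 → 1
  c-9 → 3
  e-7 → 7
  d-4 → 9
  c-b → 1
  3-2 → 1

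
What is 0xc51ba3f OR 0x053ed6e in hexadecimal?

0xc53ff7f

OR each hex digit independently (no carries):
  c|0=c, 5|5=5, 1|3=3, b|e=f, a|d=f, 3|6=7, f|e=f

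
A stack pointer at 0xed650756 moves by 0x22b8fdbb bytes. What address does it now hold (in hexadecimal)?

Add column by column in base 16, right to left:
  6+b = 1 carry 1
  5+b+1 = 1 carry 1
  7+d+1 = 5 carry 1
  0+f+1 = 0 carry 1
  5+8+1 = e
  6+b = 1 carry 1
  d+2+1 = 0 carry 1
  e+2+1 = 1 carry 1
  final carry 1

0x1101e0511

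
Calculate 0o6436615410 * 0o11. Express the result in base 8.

Multiply each base-8 digit by 9, carrying:
  0×9 = 0 → write 0
  1×9 = 9 → write 1 carry 1
  4×9+1 = 37 → write 5 carry 4
  5×9+4 = 49 → write 1 carry 6
  1×9+6 = 15 → write 7 carry 1
  6×9+1 = 55 → write 7 carry 6
  6×9+6 = 60 → write 4 carry 7
  3×9+7 = 34 → write 2 carry 4
  4×9+4 = 40 → write 0 carry 5
  6×9+5 = 59 → write 3 carry 7
  remaining carry: 7

0o73024771510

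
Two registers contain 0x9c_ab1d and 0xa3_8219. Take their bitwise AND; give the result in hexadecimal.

0x808219

AND each hex digit independently (no carries):
  9&a=8, c&3=0, a&8=8, b&2=2, 1&1=1, d&9=9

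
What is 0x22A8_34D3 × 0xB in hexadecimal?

0x17D3A4511

Multiply each base-16 digit by 11, carrying:
  3×11 = 33 → write 1 carry 2
  D×11+2 = 145 → write 1 carry 9
  4×11+9 = 53 → write 5 carry 3
  3×11+3 = 36 → write 4 carry 2
  8×11+2 = 90 → write A carry 5
  A×11+5 = 115 → write 3 carry 7
  2×11+7 = 29 → write D carry 1
  2×11+1 = 23 → write 7 carry 1
  remaining carry: 1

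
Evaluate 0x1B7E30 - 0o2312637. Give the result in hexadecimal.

0x11E891

0o2312637 = 0x9959F in hexadecimal.
Subtract column by column in base 16:
  0-F → 1 (borrow)
  3-9-1 → 9 (borrow)
  E-5-1 → 8
  7-9 → E (borrow)
  B-9-1 → 1
  1-0 → 1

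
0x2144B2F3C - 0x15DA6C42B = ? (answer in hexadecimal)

0xB6A46B11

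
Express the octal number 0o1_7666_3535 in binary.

0b1111110110110011101011101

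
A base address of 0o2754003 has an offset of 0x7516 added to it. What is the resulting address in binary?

0o2754003 = 0b10111101100000000011 in binary.
0x7516 = 0b111010100010110 in binary.
Add column by column in base 2, right to left:
  1+0 = 1
  1+1 = 0 carry 1
  0+1+1 = 0 carry 1
  0+0+1 = 1
  0+1 = 1
  0+0 = 0
  0+0 = 0
  0+0 = 0
  0+1 = 1
  0+0 = 0
  0+1 = 1
  1+0 = 1
  1+1 = 0 carry 1
  0+1+1 = 0 carry 1
  1+1+1 = 1 carry 1
  1+0+1 = 0 carry 1
  1+0+1 = 0 carry 1
  1+0+1 = 0 carry 1
  0+0+1 = 1
  1+0 = 1

0b11000100110100011001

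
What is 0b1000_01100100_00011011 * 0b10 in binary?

0b100001100100000110110

Multiply each base-2 digit by 2, carrying:
  1×2 = 2 → write 0 carry 1
  1×2+1 = 3 → write 1 carry 1
  0×2+1 = 1 → write 1
  1×2 = 2 → write 0 carry 1
  1×2+1 = 3 → write 1 carry 1
  0×2+1 = 1 → write 1
  0×2 = 0 → write 0
  0×2 = 0 → write 0
  0×2 = 0 → write 0
  0×2 = 0 → write 0
  1×2 = 2 → write 0 carry 1
  0×2+1 = 1 → write 1
  0×2 = 0 → write 0
  1×2 = 2 → write 0 carry 1
  1×2+1 = 3 → write 1 carry 1
  0×2+1 = 1 → write 1
  0×2 = 0 → write 0
  0×2 = 0 → write 0
  0×2 = 0 → write 0
  1×2 = 2 → write 0 carry 1
  remaining carry: 1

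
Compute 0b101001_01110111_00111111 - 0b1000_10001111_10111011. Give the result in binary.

Subtract column by column in base 2:
  1-1 → 0
  1-1 → 0
  1-0 → 1
  1-1 → 0
  1-1 → 0
  1-1 → 0
  0-0 → 0
  0-1 → 1 (borrow)
  1-1-1 → 1 (borrow)
  1-1-1 → 1 (borrow)
  1-1-1 → 1 (borrow)
  0-1-1 → 0 (borrow)
  1-0-1 → 0
  1-0 → 1
  1-0 → 1
  0-1 → 1 (borrow)
  1-0-1 → 0
  0-0 → 0
  0-0 → 0
  1-1 → 0
  0-0 → 0
  1-0 → 1

0b1000001110011110000100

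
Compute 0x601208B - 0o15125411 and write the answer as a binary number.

0b101110011000111010110000010

0x601208B = 0b110000000010010000010001011 in binary.
0o15125411 = 0b1101001010101100001001 in binary.
Subtract column by column in base 2:
  1-1 → 0
  1-0 → 1
  0-0 → 0
  1-1 → 0
  0-0 → 0
  0-0 → 0
  0-0 → 0
  1-0 → 1
  0-1 → 1 (borrow)
  0-1-1 → 0 (borrow)
  0-0-1 → 1 (borrow)
  0-1-1 → 0 (borrow)
  0-0-1 → 1 (borrow)
  1-1-1 → 1 (borrow)
  0-0-1 → 1 (borrow)
  0-1-1 → 0 (borrow)
  1-0-1 → 0
  0-0 → 0
  0-1 → 1 (borrow)
  0-0-1 → 1 (borrow)
  0-1-1 → 0 (borrow)
  0-1-1 → 0 (borrow)
  0-0-1 → 1 (borrow)
  0-0-1 → 1 (borrow)
  0-0-1 → 1 (borrow)
  1-0-1 → 0
  1-0 → 1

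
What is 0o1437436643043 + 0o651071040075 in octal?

0o2310527703140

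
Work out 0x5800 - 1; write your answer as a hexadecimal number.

The trailing 2 digits are 0, so subtracting 1 borrows through: they become F and the next digit up decrements.

0x57FF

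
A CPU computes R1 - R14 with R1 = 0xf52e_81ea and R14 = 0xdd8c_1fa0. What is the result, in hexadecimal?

Subtract column by column in base 16:
  a-0 → a
  e-a → 4
  1-f → 2 (borrow)
  8-1-1 → 6
  e-c → 2
  2-8 → a (borrow)
  5-d-1 → 7 (borrow)
  f-d-1 → 1

0x17a2624a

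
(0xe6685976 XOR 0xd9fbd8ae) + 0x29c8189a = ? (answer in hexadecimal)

First 0xe6685976 XOR 0xd9fbd8ae = 0x3f9381d8.
Add column by column in base 16, right to left:
  8+a = 2 carry 1
  d+9+1 = 7 carry 1
  1+8+1 = a
  8+1 = 9
  3+8 = b
  9+c = 5 carry 1
  f+9+1 = 9 carry 1
  3+2+1 = 6

0x695b9a72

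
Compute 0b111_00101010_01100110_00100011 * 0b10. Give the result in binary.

Multiply each base-2 digit by 2, carrying:
  1×2 = 2 → write 0 carry 1
  1×2+1 = 3 → write 1 carry 1
  0×2+1 = 1 → write 1
  0×2 = 0 → write 0
  0×2 = 0 → write 0
  1×2 = 2 → write 0 carry 1
  0×2+1 = 1 → write 1
  0×2 = 0 → write 0
  0×2 = 0 → write 0
  1×2 = 2 → write 0 carry 1
  1×2+1 = 3 → write 1 carry 1
  0×2+1 = 1 → write 1
  0×2 = 0 → write 0
  1×2 = 2 → write 0 carry 1
  1×2+1 = 3 → write 1 carry 1
  0×2+1 = 1 → write 1
  0×2 = 0 → write 0
  1×2 = 2 → write 0 carry 1
  0×2+1 = 1 → write 1
  1×2 = 2 → write 0 carry 1
  0×2+1 = 1 → write 1
  1×2 = 2 → write 0 carry 1
  0×2+1 = 1 → write 1
  0×2 = 0 → write 0
  1×2 = 2 → write 0 carry 1
  1×2+1 = 3 → write 1 carry 1
  1×2+1 = 3 → write 1 carry 1
  remaining carry: 1

0b1110010101001100110001000110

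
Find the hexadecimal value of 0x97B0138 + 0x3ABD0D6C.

0x44380EA4

Add column by column in base 16, right to left:
  8+C = 4 carry 1
  3+6+1 = A
  1+D = E
  0+0 = 0
  B+D = 8 carry 1
  7+B+1 = 3 carry 1
  9+A+1 = 4 carry 1
  0+3+1 = 4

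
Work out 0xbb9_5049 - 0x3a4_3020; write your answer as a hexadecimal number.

0x8152029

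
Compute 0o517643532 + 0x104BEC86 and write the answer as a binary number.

0o517643532 = 0b101001111110100011101011010 in binary.
0x104BEC86 = 0b10000010010111110110010000110 in binary.
Add column by column in base 2, right to left:
  0+0 = 0
  1+1 = 0 carry 1
  0+1+1 = 0 carry 1
  1+0+1 = 0 carry 1
  1+0+1 = 0 carry 1
  0+0+1 = 1
  1+0 = 1
  0+1 = 1
  1+0 = 1
  1+0 = 1
  1+1 = 0 carry 1
  0+1+1 = 0 carry 1
  0+0+1 = 1
  0+1 = 1
  1+1 = 0 carry 1
  0+1+1 = 0 carry 1
  1+1+1 = 1 carry 1
  1+1+1 = 1 carry 1
  1+0+1 = 0 carry 1
  1+1+1 = 1 carry 1
  1+0+1 = 0 carry 1
  1+0+1 = 0 carry 1
  0+1+1 = 0 carry 1
  0+0+1 = 1
  1+0 = 1
  0+0 = 0
  1+0 = 1
  0+0 = 0
  0+1 = 1

0b10101100010110011001111100000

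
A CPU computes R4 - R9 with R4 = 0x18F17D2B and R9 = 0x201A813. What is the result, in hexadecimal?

Subtract column by column in base 16:
  B-3 → 8
  2-1 → 1
  D-8 → 5
  7-A → D (borrow)
  1-1-1 → F (borrow)
  F-0-1 → E
  8-2 → 6
  1-0 → 1

0x16EFD518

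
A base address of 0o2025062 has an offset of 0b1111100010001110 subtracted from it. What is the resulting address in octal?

0o1630644

0b1111100010001110 = 0o174216 in octal.
Subtract column by column in base 8:
  2-6 → 4 (borrow)
  6-1-1 → 4
  0-2 → 6 (borrow)
  5-4-1 → 0
  2-7 → 3 (borrow)
  0-1-1 → 6 (borrow)
  2-0-1 → 1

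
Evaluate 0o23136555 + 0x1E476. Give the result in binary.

0o23136555 = 0b10011001011110101101101 in binary.
0x1E476 = 0b11110010001110110 in binary.
Add column by column in base 2, right to left:
  1+0 = 1
  0+1 = 1
  1+1 = 0 carry 1
  1+0+1 = 0 carry 1
  0+1+1 = 0 carry 1
  1+1+1 = 1 carry 1
  1+1+1 = 1 carry 1
  0+0+1 = 1
  1+0 = 1
  0+0 = 0
  1+1 = 0 carry 1
  1+0+1 = 0 carry 1
  1+0+1 = 0 carry 1
  1+1+1 = 1 carry 1
  0+1+1 = 0 carry 1
  1+1+1 = 1 carry 1
  0+1+1 = 0 carry 1
  0+0+1 = 1
  1+0 = 1
  1+0 = 1
  0+0 = 0
  0+0 = 0
  1+0 = 1

0b10011101010000111100011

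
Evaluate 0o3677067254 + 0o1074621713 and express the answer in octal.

Add column by column in base 8, right to left:
  4+3 = 7
  5+1 = 6
  2+7 = 1 carry 1
  7+1+1 = 1 carry 1
  6+2+1 = 1 carry 1
  0+6+1 = 7
  7+4 = 3 carry 1
  7+7+1 = 7 carry 1
  6+0+1 = 7
  3+1 = 4

0o4773711167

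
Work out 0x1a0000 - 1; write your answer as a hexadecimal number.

0x19ffff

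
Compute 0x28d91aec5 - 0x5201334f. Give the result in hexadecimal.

0x23b907b76

Subtract column by column in base 16:
  5-f → 6 (borrow)
  c-4-1 → 7
  e-3 → b
  a-3 → 7
  1-1 → 0
  9-0 → 9
  d-2 → b
  8-5 → 3
  2-0 → 2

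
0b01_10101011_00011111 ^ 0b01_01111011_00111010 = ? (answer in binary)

0b001101000000100101

XOR bit by bit (1 where the bits differ):
  011010101100011111
^ 010111101100111010
= 001101000000100101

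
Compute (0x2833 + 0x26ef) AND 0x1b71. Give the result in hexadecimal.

Add column by column in base 16, right to left:
  3+f = 2 carry 1
  3+e+1 = 2 carry 1
  8+6+1 = f
  2+2 = 4
Sum = 0x4f22; now AND with 0x1b71:
  4&1=0, f&b=b, 2&7=2, 2&1=0

0xb20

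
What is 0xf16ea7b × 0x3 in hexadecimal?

Multiply each base-16 digit by 3, carrying:
  b×3 = 33 → write 1 carry 2
  7×3+2 = 23 → write 7 carry 1
  a×3+1 = 31 → write f carry 1
  e×3+1 = 43 → write b carry 2
  6×3+2 = 20 → write 4 carry 1
  1×3+1 = 4 → write 4
  f×3 = 45 → write d carry 2
  remaining carry: 2

0x2d44bf71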